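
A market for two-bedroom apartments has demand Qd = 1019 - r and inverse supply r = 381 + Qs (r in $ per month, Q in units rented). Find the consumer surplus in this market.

Rewriting in direct form: Qs = -381 + r.
At equilibrium Qd = Qs, so 1019 - r = -381 + r; collecting terms, 1400 = 2r and r* = 700.
Then Q* = 1019 - 700 = 319.
Demand choke price (Qd = 0): r = 1019. Consumer surplus = ½ × (1019 - 700) × 319 = 50880.5.

Consumer surplus = 50880.5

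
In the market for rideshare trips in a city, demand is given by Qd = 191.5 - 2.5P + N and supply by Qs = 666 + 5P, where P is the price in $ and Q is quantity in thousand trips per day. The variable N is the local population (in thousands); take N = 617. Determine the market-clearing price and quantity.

P* = 19, Q* = 761

With N = 617, demand is Qd = 808.5 - 2.5P.
The market clears where 808.5 - 2.5P = 666 + 5P. Rearranging, 7.5P = 142.5, hence P* = 19.
Then Q* = 808.5 - 2.5(19) = 761.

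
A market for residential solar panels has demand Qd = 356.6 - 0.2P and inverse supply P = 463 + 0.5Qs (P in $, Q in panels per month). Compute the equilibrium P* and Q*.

In direct form, Qs = -926 + 2P.
Equating demand and supply, 356.6 - 0.2P = -926 + 2P gives 2.2P = 1282.6, so P* = 583.
Substitute back: Q* = 356.6 - 0.2(583) = 240.

P* = 583, Q* = 240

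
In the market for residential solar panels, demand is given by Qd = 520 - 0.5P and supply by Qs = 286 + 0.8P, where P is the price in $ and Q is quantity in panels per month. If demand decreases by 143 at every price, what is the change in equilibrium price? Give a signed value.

The market clears where 520 - 0.5P = 286 + 0.8P. Rearranging, 1.3P = 234, hence P* = 180.
Then Q* = 520 - 0.5(180) = 430.
After the shift, demand is Qd = 377 - 0.5P.
Re-solving, 1.3P = 91 gives P = 70 and Q = 342.
ΔP = 70 - 180 = -110.

ΔP = -110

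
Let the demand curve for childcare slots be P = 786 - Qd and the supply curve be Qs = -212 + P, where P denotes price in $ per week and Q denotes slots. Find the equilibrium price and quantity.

P* = 499, Q* = 287

Inverting to quantity form: Qd = 786 - P.
At equilibrium Qd = Qs, so 786 - P = -212 + P; collecting terms, 998 = 2P and P* = 499.
Then Q* = 786 - 499 = 287.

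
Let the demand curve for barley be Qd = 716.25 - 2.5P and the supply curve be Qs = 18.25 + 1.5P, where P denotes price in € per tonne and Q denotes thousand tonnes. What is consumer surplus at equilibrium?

Consumer surplus = 15680

Equating demand and supply, 716.25 - 2.5P = 18.25 + 1.5P gives 4P = 698, so P* = 174.5.
Then Q* = 716.25 - 2.5(174.5) = 280.
Demand choke price (Qd = 0): P = 716.25/2.5 = 286.5. Consumer surplus = ½ × (286.5 - 174.5) × 280 = 15680.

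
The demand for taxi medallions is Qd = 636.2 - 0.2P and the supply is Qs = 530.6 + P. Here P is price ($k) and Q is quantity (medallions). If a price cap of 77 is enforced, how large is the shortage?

At P = 77: Qd = 620.8 and Qs = 607.6.
Shortage = Qd - Qs = 620.8 - 607.6 = 13.2.

Shortage = 13.2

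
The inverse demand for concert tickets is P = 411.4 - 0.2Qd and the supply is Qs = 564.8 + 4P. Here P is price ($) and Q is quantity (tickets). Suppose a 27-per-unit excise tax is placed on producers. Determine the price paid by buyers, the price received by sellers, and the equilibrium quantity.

P_b = 177.8, P_s = 150.8, Q = 1168

Rewriting in direct form: Qd = 2057 - 5P.
Producers keep P_s = P_b - 27 per unit, so supply in terms of the buyer price is Qs = 456.8 + 4P_b.
Set Qd = Qs: 2057 - 5P_b = 456.8 + 4P_b, so 1600.2 = 9P_b and P_b = 177.8.
Then P_s = 177.8 - 27 = 150.8 and Q = 2057 - 5(177.8) = 1168.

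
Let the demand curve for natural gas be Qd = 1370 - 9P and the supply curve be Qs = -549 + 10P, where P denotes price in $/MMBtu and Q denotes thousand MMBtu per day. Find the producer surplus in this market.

The market clears where 1370 - 9P = -549 + 10P. Rearranging, 19P = 1919, hence P* = 101.
Substitute back: Q* = 1370 - 9(101) = 461.
Supply choke price (Qs = 0): P = 54.9. Producer surplus = ½ × (101 - 54.9) × 461 = 10626.05.

Producer surplus = 10626.05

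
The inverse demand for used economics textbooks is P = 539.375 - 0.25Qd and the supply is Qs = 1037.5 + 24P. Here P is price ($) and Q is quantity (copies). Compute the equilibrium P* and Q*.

P* = 40, Q* = 1997.5

Rewriting in direct form: Qd = 2157.5 - 4P.
Equating demand and supply, 2157.5 - 4P = 1037.5 + 24P gives 28P = 1120, so P* = 40.
Then Q* = 2157.5 - 4(40) = 1997.5.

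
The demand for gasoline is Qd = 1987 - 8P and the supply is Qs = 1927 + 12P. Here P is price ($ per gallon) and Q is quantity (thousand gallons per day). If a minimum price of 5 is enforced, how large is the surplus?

At P = 5: Qd = 1947 and Qs = 1987.
Surplus = Qs - Qd = 1987 - 1947 = 40.

Surplus = 40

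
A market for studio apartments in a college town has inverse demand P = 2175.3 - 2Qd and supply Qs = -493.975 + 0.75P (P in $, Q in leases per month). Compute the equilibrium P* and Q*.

P* = 1265.3, Q* = 455

Solving each curve for Q: Qd = 1087.65 - 0.5P.
Equating demand and supply, 1087.65 - 0.5P = -493.975 + 0.75P gives 1.25P = 1581.625, so P* = 1265.3.
Substitute back: Q* = 1087.65 - 0.5(1265.3) = 455.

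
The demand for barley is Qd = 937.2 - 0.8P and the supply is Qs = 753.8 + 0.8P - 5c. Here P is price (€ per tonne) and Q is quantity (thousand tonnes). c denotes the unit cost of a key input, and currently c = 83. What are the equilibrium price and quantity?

With c = 83, supply is Qs = 338.8 + 0.8P.
At equilibrium Qd = Qs, so 937.2 - 0.8P = 338.8 + 0.8P; collecting terms, 598.4 = 1.6P and P* = 374.
Plugging P* into demand: Q* = 937.2 - 0.8(374) = 638.

P* = 374, Q* = 638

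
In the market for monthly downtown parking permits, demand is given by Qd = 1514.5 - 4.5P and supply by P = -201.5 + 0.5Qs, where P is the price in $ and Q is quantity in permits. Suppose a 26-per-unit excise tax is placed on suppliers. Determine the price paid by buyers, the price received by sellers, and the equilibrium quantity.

P_b = 179, P_s = 153, Q = 709

Solving each curve for Q: Qs = 403 + 2P.
With a tax of 26 on suppliers, they supply based on the net price P_s = P_b - 26, so Qs = 351 + 2P_b.
Equate demand and the shifted supply: 1514.5 - 4.5P_b = 351 + 2P_b, giving 6.5P_b = 1163.5, so P_b = 179.
So P_s = 153 and the quantity traded is Q = 1514.5 - 4.5(179) = 709.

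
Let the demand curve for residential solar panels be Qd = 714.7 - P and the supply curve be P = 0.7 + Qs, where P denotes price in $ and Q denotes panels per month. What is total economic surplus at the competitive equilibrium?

Total surplus = 127449

Rewriting in direct form: Qs = -0.7 + P.
The market clears where 714.7 - P = -0.7 + P. Rearranging, 2P = 715.4, hence P* = 357.7.
From the demand curve, Q* = 714.7 - 357.7 = 357.
Demand choke price = 714.7; supply choke price = 0.7. CS = ½(714.7 - 357.7)(357) = 63724.5; PS = ½(357.7 - 0.7)(357) = 63724.5. Total surplus = 127449.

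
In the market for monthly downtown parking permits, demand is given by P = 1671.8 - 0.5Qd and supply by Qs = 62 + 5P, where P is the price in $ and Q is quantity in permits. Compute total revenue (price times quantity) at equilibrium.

Rewriting in direct form: Qd = 3343.6 - 2P.
The market clears where 3343.6 - 2P = 62 + 5P. Rearranging, 7P = 3281.6, hence P* = 468.8.
Plugging P* into demand: Q* = 3343.6 - 2(468.8) = 2406.
Total revenue = P* × Q* = 468.8 × 2406 = 1127932.8.

Total revenue = 1127932.8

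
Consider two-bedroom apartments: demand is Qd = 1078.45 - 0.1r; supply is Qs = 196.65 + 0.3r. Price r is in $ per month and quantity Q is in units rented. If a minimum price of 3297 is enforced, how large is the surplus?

At r = 3297: Qd = 748.75 and Qs = 1185.75.
Surplus = Qs - Qd = 1185.75 - 748.75 = 437.

Surplus = 437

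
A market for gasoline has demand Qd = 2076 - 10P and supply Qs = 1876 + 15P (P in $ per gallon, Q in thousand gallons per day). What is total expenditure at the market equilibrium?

Total expenditure = 15968

Set Qd = Qs: 2076 - 10P = 1876 + 15P, so 200 = 25P and P* = 8.
Plugging P* into demand: Q* = 2076 - 10(8) = 1996.
Total expenditure = P* × Q* = 8 × 1996 = 15968.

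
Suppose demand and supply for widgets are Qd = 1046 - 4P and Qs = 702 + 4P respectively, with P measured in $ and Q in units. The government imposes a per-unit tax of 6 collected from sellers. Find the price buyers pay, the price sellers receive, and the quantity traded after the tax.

Sellers keep P_s = P_b - 6 per unit, so supply in terms of the buyer price is Qs = 678 + 4P_b.
Equate demand and the shifted supply: 1046 - 4P_b = 678 + 4P_b, giving 8P_b = 368, so P_b = 46.
So P_s = 40 and the quantity traded is Q = 1046 - 4(46) = 862.

P_b = 46, P_s = 40, Q = 862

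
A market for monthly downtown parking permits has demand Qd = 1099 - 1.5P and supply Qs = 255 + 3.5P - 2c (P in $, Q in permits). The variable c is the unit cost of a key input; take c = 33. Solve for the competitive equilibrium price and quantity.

P* = 182, Q* = 826

With c = 33, supply is Qs = 189 + 3.5P.
Equating demand and supply, 1099 - 1.5P = 189 + 3.5P gives 5P = 910, so P* = 182.
Then Q* = 1099 - 1.5(182) = 826.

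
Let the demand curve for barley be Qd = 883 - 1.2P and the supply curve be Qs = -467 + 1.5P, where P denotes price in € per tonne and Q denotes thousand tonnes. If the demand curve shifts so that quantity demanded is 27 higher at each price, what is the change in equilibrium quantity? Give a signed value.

Set Qd = Qs: 883 - 1.2P = -467 + 1.5P, so 1350 = 2.7P and P* = 500.
Plugging P* into demand: Q* = 883 - 1.2(500) = 283.
After the shift, demand is Qd = 910 - 1.2P.
New equilibrium: 1377 = 2.7P, so P = 510 and Q = 298.
ΔQ = 298 - 283 = 15.

ΔQ = 15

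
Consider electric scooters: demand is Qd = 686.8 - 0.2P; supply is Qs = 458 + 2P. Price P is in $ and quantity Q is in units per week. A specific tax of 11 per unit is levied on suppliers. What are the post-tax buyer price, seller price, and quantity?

P_b = 114, P_s = 103, Q = 664

Suppliers keep P_s = P_b - 11 per unit, so supply in terms of the buyer price is Qs = 436 + 2P_b.
Equate demand and the shifted supply: 686.8 - 0.2P_b = 436 + 2P_b, giving 2.2P_b = 250.8, so P_b = 114.
So P_s = 103 and the quantity traded is Q = 686.8 - 0.2(114) = 664.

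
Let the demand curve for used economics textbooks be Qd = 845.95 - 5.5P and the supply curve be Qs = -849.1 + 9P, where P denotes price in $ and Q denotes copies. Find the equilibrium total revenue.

Total revenue = 23730.7

Set Qd = Qs: 845.95 - 5.5P = -849.1 + 9P, so 1695.05 = 14.5P and P* = 116.9.
Then Q* = 845.95 - 5.5(116.9) = 203.
Total revenue = P* × Q* = 116.9 × 203 = 23730.7.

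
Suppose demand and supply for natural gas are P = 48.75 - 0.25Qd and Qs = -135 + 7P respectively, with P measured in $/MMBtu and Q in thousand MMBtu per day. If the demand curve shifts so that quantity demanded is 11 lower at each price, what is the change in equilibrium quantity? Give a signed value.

Inverting to quantity form: Qd = 195 - 4P.
At equilibrium Qd = Qs, so 195 - 4P = -135 + 7P; collecting terms, 330 = 11P and P* = 30.
Plugging P* into demand: Q* = 195 - 4(30) = 75.
After the shift, demand is Qd = 184 - 4P.
The new intersection has 319 = 11P, i.e. P = 29, Q = 68.
ΔQ = 68 - 75 = -7.

ΔQ = -7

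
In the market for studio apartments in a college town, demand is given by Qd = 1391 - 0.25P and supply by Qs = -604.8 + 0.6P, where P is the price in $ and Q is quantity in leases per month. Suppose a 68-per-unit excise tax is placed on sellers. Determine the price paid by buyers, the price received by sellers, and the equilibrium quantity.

With a tax of 68 on sellers, they supply based on the net price P_s = P_b - 68, so Qs = -645.6 + 0.6P_b.
Set Qd = Qs: 1391 - 0.25P_b = -645.6 + 0.6P_b, so 2036.6 = 0.85P_b and P_b = 2396.
Then P_s = 2396 - 68 = 2328 and Q = 1391 - 0.25(2396) = 792.

P_b = 2396, P_s = 2328, Q = 792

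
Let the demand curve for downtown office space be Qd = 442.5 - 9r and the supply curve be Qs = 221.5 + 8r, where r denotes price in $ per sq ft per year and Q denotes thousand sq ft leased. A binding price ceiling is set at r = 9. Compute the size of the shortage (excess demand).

Shortage = 68

Evaluating both curves at the ceiling price 9 gives Qd = 361.5, Qs = 293.5.
Shortage = Qd - Qs = 361.5 - 293.5 = 68.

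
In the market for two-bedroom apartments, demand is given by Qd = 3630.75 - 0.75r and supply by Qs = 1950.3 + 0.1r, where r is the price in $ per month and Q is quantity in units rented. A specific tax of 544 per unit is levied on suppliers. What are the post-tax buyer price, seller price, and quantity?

With a tax of 544 on suppliers, they supply based on the net price r_s = r_b - 544, so Qs = 1895.9 + 0.1r_b.
Set Qd = Qs: 3630.75 - 0.75r_b = 1895.9 + 0.1r_b, so 1734.85 = 0.85r_b and r_b = 2041.
Then r_s = 2041 - 544 = 1497 and Q = 3630.75 - 0.75(2041) = 2100.

r_b = 2041, r_s = 1497, Q = 2100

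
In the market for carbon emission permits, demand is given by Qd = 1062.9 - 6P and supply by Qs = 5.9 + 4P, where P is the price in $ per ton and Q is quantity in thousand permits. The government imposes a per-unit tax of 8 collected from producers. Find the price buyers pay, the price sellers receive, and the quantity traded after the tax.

P_b = 108.9, P_s = 100.9, Q = 409.5

The tax drives a wedge P_b - P_s = 8. Substituting P_s = P_b - 8 into supply: Qs = -26.1 + 4P_b.
Set Qd = Qs: 1062.9 - 6P_b = -26.1 + 4P_b, so 1089 = 10P_b and P_b = 108.9.
So P_s = 100.9 and the quantity traded is Q = 1062.9 - 6(108.9) = 409.5.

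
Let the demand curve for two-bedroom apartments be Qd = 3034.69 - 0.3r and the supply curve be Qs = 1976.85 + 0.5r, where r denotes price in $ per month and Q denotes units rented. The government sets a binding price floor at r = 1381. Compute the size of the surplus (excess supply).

Surplus = 46.96

With r fixed at 1381, quantity demanded is 2620.39 and quantity supplied is 2667.35.
Surplus = Qs - Qd = 2667.35 - 2620.39 = 46.96.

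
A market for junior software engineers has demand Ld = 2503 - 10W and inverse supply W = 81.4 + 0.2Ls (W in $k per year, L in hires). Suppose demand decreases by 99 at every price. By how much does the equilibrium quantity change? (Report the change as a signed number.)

Solving each curve for L: Ls = -407 + 5W.
Equating demand and supply, 2503 - 10W = -407 + 5W gives 15W = 2910, so W* = 194.
From the demand curve, L* = 2503 - 10(194) = 563.
After the shift, demand is Ld = 2404 - 10W.
The new intersection has 2811 = 15W, i.e. W = 187.4, L = 530.
ΔL = 530 - 563 = -33.

ΔL = -33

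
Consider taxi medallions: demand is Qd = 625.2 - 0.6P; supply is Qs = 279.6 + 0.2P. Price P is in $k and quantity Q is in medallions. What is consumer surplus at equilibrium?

The market clears where 625.2 - 0.6P = 279.6 + 0.2P. Rearranging, 0.8P = 345.6, hence P* = 432.
Then Q* = 625.2 - 0.6(432) = 366.
Demand choke price (Qd = 0): P = 625.2/0.6 = 1042. Consumer surplus = ½ × (1042 - 432) × 366 = 111630.

Consumer surplus = 111630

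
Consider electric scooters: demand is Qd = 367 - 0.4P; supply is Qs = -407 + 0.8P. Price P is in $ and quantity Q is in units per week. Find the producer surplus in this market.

Producer surplus = 7425.625

The market clears where 367 - 0.4P = -407 + 0.8P. Rearranging, 1.2P = 774, hence P* = 645.
Then Q* = 367 - 0.4(645) = 109.
Supply choke price (Qs = 0): P = 508.75. Producer surplus = ½ × (645 - 508.75) × 109 = 7425.625.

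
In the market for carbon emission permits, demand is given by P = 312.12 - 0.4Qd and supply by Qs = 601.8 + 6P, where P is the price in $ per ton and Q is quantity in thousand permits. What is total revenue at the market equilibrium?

Total revenue = 15283.8

In direct form, Qd = 780.3 - 2.5P.
Set Qd = Qs: 780.3 - 2.5P = 601.8 + 6P, so 178.5 = 8.5P and P* = 21.
Then Q* = 780.3 - 2.5(21) = 727.8.
Total revenue = P* × Q* = 21 × 727.8 = 15283.8.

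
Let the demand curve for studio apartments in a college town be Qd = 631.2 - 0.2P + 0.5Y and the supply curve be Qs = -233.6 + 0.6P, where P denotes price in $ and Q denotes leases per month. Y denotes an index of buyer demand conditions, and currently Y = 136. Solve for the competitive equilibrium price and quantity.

P* = 1166, Q* = 466

With Y = 136, demand is Qd = 699.2 - 0.2P.
The market clears where 699.2 - 0.2P = -233.6 + 0.6P. Rearranging, 0.8P = 932.8, hence P* = 1166.
Plugging P* into demand: Q* = 699.2 - 0.2(1166) = 466.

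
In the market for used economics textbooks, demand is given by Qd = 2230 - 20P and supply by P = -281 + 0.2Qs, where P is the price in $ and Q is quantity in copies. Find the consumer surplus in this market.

Solving each curve for Q: Qs = 1405 + 5P.
The market clears where 2230 - 20P = 1405 + 5P. Rearranging, 25P = 825, hence P* = 33.
Then Q* = 2230 - 20(33) = 1570.
Demand choke price (Qd = 0): P = 2230/20 = 111.5. Consumer surplus = ½ × (111.5 - 33) × 1570 = 61622.5.

Consumer surplus = 61622.5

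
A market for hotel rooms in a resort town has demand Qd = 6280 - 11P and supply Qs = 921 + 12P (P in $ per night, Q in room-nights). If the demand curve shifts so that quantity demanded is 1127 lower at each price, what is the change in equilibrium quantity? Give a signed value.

ΔQ = -588

Equating demand and supply, 6280 - 11P = 921 + 12P gives 23P = 5359, so P* = 233.
Substitute back: Q* = 6280 - 11(233) = 3717.
After the shift, demand is Qd = 5153 - 11P.
Re-solving, 23P = 4232 gives P = 184 and Q = 3129.
ΔQ = 3129 - 3717 = -588.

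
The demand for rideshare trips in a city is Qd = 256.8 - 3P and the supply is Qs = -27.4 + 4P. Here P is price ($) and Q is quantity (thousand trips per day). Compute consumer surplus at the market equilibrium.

Consumer surplus = 3037.5

At equilibrium Qd = Qs, so 256.8 - 3P = -27.4 + 4P; collecting terms, 284.2 = 7P and P* = 40.6.
Substitute back: Q* = 256.8 - 3(40.6) = 135.
Demand choke price (Qd = 0): P = 256.8/3 = 85.6. Consumer surplus = ½ × (85.6 - 40.6) × 135 = 3037.5.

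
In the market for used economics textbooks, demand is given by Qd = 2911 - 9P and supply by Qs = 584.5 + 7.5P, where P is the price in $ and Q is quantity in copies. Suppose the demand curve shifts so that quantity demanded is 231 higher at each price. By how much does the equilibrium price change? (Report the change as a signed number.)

ΔP = 14

At equilibrium Qd = Qs, so 2911 - 9P = 584.5 + 7.5P; collecting terms, 2326.5 = 16.5P and P* = 141.
Then Q* = 2911 - 9(141) = 1642.
After the shift, demand is Qd = 3142 - 9P.
New equilibrium: 2557.5 = 16.5P, so P = 155 and Q = 1747.
ΔP = 155 - 141 = 14.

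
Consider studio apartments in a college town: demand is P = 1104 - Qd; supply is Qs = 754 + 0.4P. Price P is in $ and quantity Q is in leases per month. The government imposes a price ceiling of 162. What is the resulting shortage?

Inverting to quantity form: Qd = 1104 - P.
With P fixed at 162, quantity demanded is 942 and quantity supplied is 818.8.
Shortage = Qd - Qs = 942 - 818.8 = 123.2.

Shortage = 123.2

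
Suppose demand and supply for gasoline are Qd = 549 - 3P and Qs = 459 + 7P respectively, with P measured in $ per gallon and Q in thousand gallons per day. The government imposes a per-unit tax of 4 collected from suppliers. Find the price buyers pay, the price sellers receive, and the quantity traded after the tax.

P_b = 11.8, P_s = 7.8, Q = 513.6

The tax drives a wedge P_b - P_s = 4. Substituting P_s = P_b - 4 into supply: Qs = 431 + 7P_b.
Set Qd = Qs: 549 - 3P_b = 431 + 7P_b, so 118 = 10P_b and P_b = 11.8.
So P_s = 7.8 and the quantity traded is Q = 549 - 3(11.8) = 513.6.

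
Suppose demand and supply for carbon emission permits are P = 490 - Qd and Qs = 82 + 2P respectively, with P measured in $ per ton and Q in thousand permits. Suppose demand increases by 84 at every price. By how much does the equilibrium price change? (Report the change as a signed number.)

ΔP = 28

Rewriting in direct form: Qd = 490 - P.
Equating demand and supply, 490 - P = 82 + 2P gives 3P = 408, so P* = 136.
From the demand curve, Q* = 490 - 136 = 354.
After the shift, demand is Qd = 574 - P.
Re-solving, 3P = 492 gives P = 164 and Q = 410.
ΔP = 164 - 136 = 28.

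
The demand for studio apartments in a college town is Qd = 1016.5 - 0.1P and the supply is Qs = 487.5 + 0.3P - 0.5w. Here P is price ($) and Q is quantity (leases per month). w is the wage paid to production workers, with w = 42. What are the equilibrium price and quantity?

P* = 1375, Q* = 879

With w = 42, supply is Qs = 466.5 + 0.3P.
At equilibrium Qd = Qs, so 1016.5 - 0.1P = 466.5 + 0.3P; collecting terms, 550 = 0.4P and P* = 1375.
Substitute back: Q* = 1016.5 - 0.1(1375) = 879.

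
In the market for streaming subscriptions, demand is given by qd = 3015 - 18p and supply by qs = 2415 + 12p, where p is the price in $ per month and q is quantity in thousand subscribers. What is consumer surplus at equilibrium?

Consumer surplus = 195806.25

Set qd = qs: 3015 - 18p = 2415 + 12p, so 600 = 30p and p* = 20.
From the demand curve, q* = 3015 - 18(20) = 2655.
Demand choke price (qd = 0): p = 3015/18 = 167.5. Consumer surplus = ½ × (167.5 - 20) × 2655 = 195806.25.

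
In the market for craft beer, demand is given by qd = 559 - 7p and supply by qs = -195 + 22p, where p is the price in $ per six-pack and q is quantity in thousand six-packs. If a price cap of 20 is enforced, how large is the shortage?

Shortage = 174

With p fixed at 20, quantity demanded is 419 and quantity supplied is 245.
Shortage = qd - qs = 419 - 245 = 174.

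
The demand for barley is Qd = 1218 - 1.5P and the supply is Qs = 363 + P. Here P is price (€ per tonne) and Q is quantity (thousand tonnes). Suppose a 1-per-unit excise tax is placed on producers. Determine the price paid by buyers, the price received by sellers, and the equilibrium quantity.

P_b = 342.4, P_s = 341.4, Q = 704.4

With a tax of 1 on producers, they supply based on the net price P_s = P_b - 1, so Qs = 362 + P_b.
Market clearing requires 1218 - 1.5P_b = 362 + P_b; hence 856 = 2.5P_b and P_b = 342.4.
So P_s = 341.4 and the quantity traded is Q = 1218 - 1.5(342.4) = 704.4.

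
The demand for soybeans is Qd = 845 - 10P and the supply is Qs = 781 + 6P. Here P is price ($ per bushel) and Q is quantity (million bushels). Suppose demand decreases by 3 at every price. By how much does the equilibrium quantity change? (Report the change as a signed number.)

Set Qd = Qs: 845 - 10P = 781 + 6P, so 64 = 16P and P* = 4.
Plugging P* into demand: Q* = 845 - 10(4) = 805.
After the shift, demand is Qd = 842 - 10P.
The new intersection has 61 = 16P, i.e. P = 3.8125, Q = 803.875.
ΔQ = 803.875 - 805 = -1.125.

ΔQ = -1.125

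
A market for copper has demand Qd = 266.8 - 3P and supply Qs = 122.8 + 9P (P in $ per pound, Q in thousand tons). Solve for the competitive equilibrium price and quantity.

P* = 12, Q* = 230.8

The market clears where 266.8 - 3P = 122.8 + 9P. Rearranging, 12P = 144, hence P* = 12.
From the demand curve, Q* = 266.8 - 3(12) = 230.8.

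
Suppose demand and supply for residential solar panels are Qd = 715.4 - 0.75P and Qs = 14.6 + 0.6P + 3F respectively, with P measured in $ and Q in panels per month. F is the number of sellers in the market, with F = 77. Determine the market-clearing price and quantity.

P* = 348, Q* = 454.4

With F = 77, supply is Qs = 245.6 + 0.6P.
Equating demand and supply, 715.4 - 0.75P = 245.6 + 0.6P gives 1.35P = 469.8, so P* = 348.
Substitute back: Q* = 715.4 - 0.75(348) = 454.4.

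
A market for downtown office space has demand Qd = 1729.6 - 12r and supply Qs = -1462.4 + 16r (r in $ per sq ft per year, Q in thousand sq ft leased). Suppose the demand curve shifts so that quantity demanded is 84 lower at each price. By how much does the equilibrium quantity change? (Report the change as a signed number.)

Set Qd = Qs: 1729.6 - 12r = -1462.4 + 16r, so 3192 = 28r and r* = 114.
Plugging r* into demand: Q* = 1729.6 - 12(114) = 361.6.
After the shift, demand is Qd = 1645.6 - 12r.
The new intersection has 3108 = 28r, i.e. r = 111, Q = 313.6.
ΔQ = 313.6 - 361.6 = -48.

ΔQ = -48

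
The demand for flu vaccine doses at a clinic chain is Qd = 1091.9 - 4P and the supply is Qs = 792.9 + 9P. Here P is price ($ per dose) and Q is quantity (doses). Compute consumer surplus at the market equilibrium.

Equating demand and supply, 1091.9 - 4P = 792.9 + 9P gives 13P = 299, so P* = 23.
Plugging P* into demand: Q* = 1091.9 - 4(23) = 999.9.
Demand choke price (Qd = 0): P = 1091.9/4 = 272.975. Consumer surplus = ½ × (272.975 - 23) × 999.9 = 124975.00125.

Consumer surplus = 124975.00125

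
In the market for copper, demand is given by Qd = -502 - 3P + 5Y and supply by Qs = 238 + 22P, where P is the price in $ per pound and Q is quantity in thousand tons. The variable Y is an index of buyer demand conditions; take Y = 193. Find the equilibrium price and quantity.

With Y = 193, demand is Qd = 463 - 3P.
The market clears where 463 - 3P = 238 + 22P. Rearranging, 25P = 225, hence P* = 9.
Then Q* = 463 - 3(9) = 436.

P* = 9, Q* = 436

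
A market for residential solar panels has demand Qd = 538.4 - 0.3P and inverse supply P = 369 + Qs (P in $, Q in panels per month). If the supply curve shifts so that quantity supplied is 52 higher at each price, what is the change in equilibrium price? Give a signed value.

ΔP = -40

Solving each curve for Q: Qs = -369 + P.
At equilibrium Qd = Qs, so 538.4 - 0.3P = -369 + P; collecting terms, 907.4 = 1.3P and P* = 698.
Then Q* = 538.4 - 0.3(698) = 329.
After the shift, supply is Qs = -317 + P.
New equilibrium: 855.4 = 1.3P, so P = 658 and Q = 341.
ΔP = 658 - 698 = -40.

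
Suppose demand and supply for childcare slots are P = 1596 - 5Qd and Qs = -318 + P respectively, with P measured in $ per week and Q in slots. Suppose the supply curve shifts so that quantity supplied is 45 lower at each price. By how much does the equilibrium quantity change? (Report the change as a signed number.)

ΔQ = -7.5

Inverting to quantity form: Qd = 319.2 - 0.2P.
At equilibrium Qd = Qs, so 319.2 - 0.2P = -318 + P; collecting terms, 637.2 = 1.2P and P* = 531.
From the demand curve, Q* = 319.2 - 0.2(531) = 213.
After the shift, supply is Qs = -363 + P.
The new intersection has 682.2 = 1.2P, i.e. P = 568.5, Q = 205.5.
ΔQ = 205.5 - 213 = -7.5.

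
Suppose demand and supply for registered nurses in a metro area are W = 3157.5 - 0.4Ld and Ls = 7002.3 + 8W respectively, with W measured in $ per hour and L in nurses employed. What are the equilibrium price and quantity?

Rewriting in direct form: Ld = 7893.75 - 2.5W.
Equating demand and supply, 7893.75 - 2.5W = 7002.3 + 8W gives 10.5W = 891.45, so W* = 84.9.
From the demand curve, L* = 7893.75 - 2.5(84.9) = 7681.5.

W* = 84.9, L* = 7681.5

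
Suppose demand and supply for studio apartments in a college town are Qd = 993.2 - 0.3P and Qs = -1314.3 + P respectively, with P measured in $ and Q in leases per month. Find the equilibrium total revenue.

The market clears where 993.2 - 0.3P = -1314.3 + P. Rearranging, 1.3P = 2307.5, hence P* = 1775.
Plugging P* into demand: Q* = 993.2 - 0.3(1775) = 460.7.
Total revenue = P* × Q* = 1775 × 460.7 = 817742.5.

Total revenue = 817742.5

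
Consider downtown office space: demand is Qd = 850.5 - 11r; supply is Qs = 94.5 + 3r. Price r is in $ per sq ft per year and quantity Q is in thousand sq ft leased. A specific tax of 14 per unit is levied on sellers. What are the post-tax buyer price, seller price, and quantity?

The tax drives a wedge r_b - r_s = 14. Substituting r_s = r_b - 14 into supply: Qs = 52.5 + 3r_b.
Set Qd = Qs: 850.5 - 11r_b = 52.5 + 3r_b, so 798 = 14r_b and r_b = 57.
Then r_s = 57 - 14 = 43 and Q = 850.5 - 11(57) = 223.5.

r_b = 57, r_s = 43, Q = 223.5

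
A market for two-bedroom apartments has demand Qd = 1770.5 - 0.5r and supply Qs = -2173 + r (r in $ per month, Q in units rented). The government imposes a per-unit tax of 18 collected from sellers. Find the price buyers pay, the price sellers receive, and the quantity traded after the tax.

With a tax of 18 on sellers, they supply based on the net price r_s = r_b - 18, so Qs = -2191 + r_b.
Equate demand and the shifted supply: 1770.5 - 0.5r_b = -2191 + r_b, giving 1.5r_b = 3961.5, so r_b = 2641.
So r_s = 2623 and the quantity traded is Q = 1770.5 - 0.5(2641) = 450.

r_b = 2641, r_s = 2623, Q = 450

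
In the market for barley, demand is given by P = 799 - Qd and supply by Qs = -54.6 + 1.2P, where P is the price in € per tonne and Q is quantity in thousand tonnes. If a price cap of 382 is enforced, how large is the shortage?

Shortage = 13.2

Inverting to quantity form: Qd = 799 - P.
With P fixed at 382, quantity demanded is 417 and quantity supplied is 403.8.
Shortage = Qd - Qs = 417 - 403.8 = 13.2.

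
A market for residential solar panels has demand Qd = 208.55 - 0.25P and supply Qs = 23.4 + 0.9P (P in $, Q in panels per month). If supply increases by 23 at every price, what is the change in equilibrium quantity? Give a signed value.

ΔQ = 5

Set Qd = Qs: 208.55 - 0.25P = 23.4 + 0.9P, so 185.15 = 1.15P and P* = 161.
Then Q* = 208.55 - 0.25(161) = 168.3.
After the shift, supply is Qs = 46.4 + 0.9P.
New equilibrium: 162.15 = 1.15P, so P = 141 and Q = 173.3.
ΔQ = 173.3 - 168.3 = 5.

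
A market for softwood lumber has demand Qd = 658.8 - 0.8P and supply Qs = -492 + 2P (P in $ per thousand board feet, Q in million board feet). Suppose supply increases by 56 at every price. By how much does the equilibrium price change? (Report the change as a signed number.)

The market clears where 658.8 - 0.8P = -492 + 2P. Rearranging, 2.8P = 1150.8, hence P* = 411.
Plugging P* into demand: Q* = 658.8 - 0.8(411) = 330.
After the shift, supply is Qs = -436 + 2P.
The new intersection has 1094.8 = 2.8P, i.e. P = 391, Q = 346.
ΔP = 391 - 411 = -20.

ΔP = -20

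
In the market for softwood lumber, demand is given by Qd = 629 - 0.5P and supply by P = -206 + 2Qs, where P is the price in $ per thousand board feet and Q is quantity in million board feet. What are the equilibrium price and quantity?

P* = 526, Q* = 366

Rewriting in direct form: Qs = 103 + 0.5P.
Set Qd = Qs: 629 - 0.5P = 103 + 0.5P, so 526 = P and P* = 526.
From the demand curve, Q* = 629 - 0.5(526) = 366.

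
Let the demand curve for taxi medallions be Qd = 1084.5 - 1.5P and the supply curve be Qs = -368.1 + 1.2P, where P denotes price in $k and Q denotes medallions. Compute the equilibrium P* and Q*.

Set Qd = Qs: 1084.5 - 1.5P = -368.1 + 1.2P, so 1452.6 = 2.7P and P* = 538.
Plugging P* into demand: Q* = 1084.5 - 1.5(538) = 277.5.

P* = 538, Q* = 277.5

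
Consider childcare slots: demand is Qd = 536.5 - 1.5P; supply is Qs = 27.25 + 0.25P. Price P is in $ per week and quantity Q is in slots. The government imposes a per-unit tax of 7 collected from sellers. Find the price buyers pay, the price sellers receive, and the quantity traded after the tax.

Sellers keep P_s = P_b - 7 per unit, so supply in terms of the buyer price is Qs = 25.5 + 0.25P_b.
Market clearing requires 536.5 - 1.5P_b = 25.5 + 0.25P_b; hence 511 = 1.75P_b and P_b = 292.
Then P_s = 292 - 7 = 285 and Q = 536.5 - 1.5(292) = 98.5.

P_b = 292, P_s = 285, Q = 98.5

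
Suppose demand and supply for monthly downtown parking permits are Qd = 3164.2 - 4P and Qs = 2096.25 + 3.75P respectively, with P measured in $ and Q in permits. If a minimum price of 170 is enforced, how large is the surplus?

With P fixed at 170, quantity demanded is 2484.2 and quantity supplied is 2733.75.
Surplus = Qs - Qd = 2733.75 - 2484.2 = 249.55.

Surplus = 249.55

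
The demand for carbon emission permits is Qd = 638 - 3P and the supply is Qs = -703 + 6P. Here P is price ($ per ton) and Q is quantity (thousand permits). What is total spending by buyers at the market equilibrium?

Equating demand and supply, 638 - 3P = -703 + 6P gives 9P = 1341, so P* = 149.
Then Q* = 638 - 3(149) = 191.
Total spending by buyers = P* × Q* = 149 × 191 = 28459.

Total spending by buyers = 28459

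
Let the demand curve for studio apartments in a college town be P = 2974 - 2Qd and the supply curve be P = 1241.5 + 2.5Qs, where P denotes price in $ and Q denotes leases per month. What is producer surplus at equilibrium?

In direct form, Qd = 1487 - 0.5P and Qs = -496.6 + 0.4P.
Set Qd = Qs: 1487 - 0.5P = -496.6 + 0.4P, so 1983.6 = 0.9P and P* = 2204.
From the demand curve, Q* = 1487 - 0.5(2204) = 385.
Supply choke price (Qs = 0): P = 1241.5. Producer surplus = ½ × (2204 - 1241.5) × 385 = 185281.25.

Producer surplus = 185281.25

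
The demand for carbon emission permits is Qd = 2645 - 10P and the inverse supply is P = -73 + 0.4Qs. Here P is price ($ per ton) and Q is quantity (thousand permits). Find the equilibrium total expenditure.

Total expenditure = 132975

Rewriting in direct form: Qs = 182.5 + 2.5P.
Set Qd = Qs: 2645 - 10P = 182.5 + 2.5P, so 2462.5 = 12.5P and P* = 197.
From the demand curve, Q* = 2645 - 10(197) = 675.
Total expenditure = P* × Q* = 197 × 675 = 132975.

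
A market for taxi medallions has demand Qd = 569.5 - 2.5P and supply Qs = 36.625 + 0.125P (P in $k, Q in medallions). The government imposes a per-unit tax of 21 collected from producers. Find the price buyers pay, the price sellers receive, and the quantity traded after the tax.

Producers keep P_s = P_b - 21 per unit, so supply in terms of the buyer price is Qs = 34 + 0.125P_b.
Equate demand and the shifted supply: 569.5 - 2.5P_b = 34 + 0.125P_b, giving 2.625P_b = 535.5, so P_b = 204.
So P_s = 183 and the quantity traded is Q = 569.5 - 2.5(204) = 59.5.

P_b = 204, P_s = 183, Q = 59.5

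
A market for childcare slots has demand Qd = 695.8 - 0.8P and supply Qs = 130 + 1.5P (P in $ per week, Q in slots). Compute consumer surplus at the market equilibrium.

Consumer surplus = 155625.625

Set Qd = Qs: 695.8 - 0.8P = 130 + 1.5P, so 565.8 = 2.3P and P* = 246.
Substitute back: Q* = 695.8 - 0.8(246) = 499.
Demand choke price (Qd = 0): P = 695.8/0.8 = 869.75. Consumer surplus = ½ × (869.75 - 246) × 499 = 155625.625.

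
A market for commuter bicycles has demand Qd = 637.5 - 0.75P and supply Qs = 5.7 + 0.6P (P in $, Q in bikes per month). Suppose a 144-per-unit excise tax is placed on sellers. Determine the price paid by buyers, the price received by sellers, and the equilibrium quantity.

The tax drives a wedge P_b - P_s = 144. Substituting P_s = P_b - 144 into supply: Qs = -80.7 + 0.6P_b.
Equate demand and the shifted supply: 637.5 - 0.75P_b = -80.7 + 0.6P_b, giving 1.35P_b = 718.2, so P_b = 532.
So P_s = 388 and the quantity traded is Q = 637.5 - 0.75(532) = 238.5.

P_b = 532, P_s = 388, Q = 238.5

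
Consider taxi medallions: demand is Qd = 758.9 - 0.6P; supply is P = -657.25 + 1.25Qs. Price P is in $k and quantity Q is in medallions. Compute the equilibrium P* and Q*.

Rewriting in direct form: Qs = 525.8 + 0.8P.
Set Qd = Qs: 758.9 - 0.6P = 525.8 + 0.8P, so 233.1 = 1.4P and P* = 166.5.
Substitute back: Q* = 758.9 - 0.6(166.5) = 659.

P* = 166.5, Q* = 659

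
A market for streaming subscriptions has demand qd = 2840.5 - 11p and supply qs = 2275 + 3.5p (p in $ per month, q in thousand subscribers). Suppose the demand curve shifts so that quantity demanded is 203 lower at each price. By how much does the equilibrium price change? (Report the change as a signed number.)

Δp = -14

Set qd = qs: 2840.5 - 11p = 2275 + 3.5p, so 565.5 = 14.5p and p* = 39.
Then q* = 2840.5 - 11(39) = 2411.5.
After the shift, demand is qd = 2637.5 - 11p.
New equilibrium: 362.5 = 14.5p, so p = 25 and q = 2362.5.
Δp = 25 - 39 = -14.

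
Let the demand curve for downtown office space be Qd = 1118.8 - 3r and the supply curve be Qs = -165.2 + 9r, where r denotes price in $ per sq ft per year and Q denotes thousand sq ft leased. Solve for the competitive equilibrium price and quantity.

r* = 107, Q* = 797.8

Equating demand and supply, 1118.8 - 3r = -165.2 + 9r gives 12r = 1284, so r* = 107.
From the demand curve, Q* = 1118.8 - 3(107) = 797.8.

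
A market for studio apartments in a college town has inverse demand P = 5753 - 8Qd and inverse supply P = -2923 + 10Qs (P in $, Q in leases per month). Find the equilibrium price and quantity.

P* = 1897, Q* = 482

In direct form, Qd = 719.125 - 0.125P and Qs = 292.3 + 0.1P.
The market clears where 719.125 - 0.125P = 292.3 + 0.1P. Rearranging, 0.225P = 426.825, hence P* = 1897.
Plugging P* into demand: Q* = 719.125 - 0.125(1897) = 482.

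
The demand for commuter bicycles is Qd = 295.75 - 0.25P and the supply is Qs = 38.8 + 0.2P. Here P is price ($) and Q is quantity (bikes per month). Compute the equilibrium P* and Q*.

At equilibrium Qd = Qs, so 295.75 - 0.25P = 38.8 + 0.2P; collecting terms, 256.95 = 0.45P and P* = 571.
From the demand curve, Q* = 295.75 - 0.25(571) = 153.

P* = 571, Q* = 153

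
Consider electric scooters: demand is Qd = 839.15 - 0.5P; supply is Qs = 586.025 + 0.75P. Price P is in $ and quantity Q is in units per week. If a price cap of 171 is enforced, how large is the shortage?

At P = 171: Qd = 753.65 and Qs = 714.275.
Shortage = Qd - Qs = 753.65 - 714.275 = 39.375.

Shortage = 39.375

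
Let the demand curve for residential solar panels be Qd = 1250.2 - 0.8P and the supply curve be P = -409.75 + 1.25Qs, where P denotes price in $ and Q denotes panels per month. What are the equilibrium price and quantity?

P* = 576.5, Q* = 789

Solving each curve for Q: Qs = 327.8 + 0.8P.
Set Qd = Qs: 1250.2 - 0.8P = 327.8 + 0.8P, so 922.4 = 1.6P and P* = 576.5.
Plugging P* into demand: Q* = 1250.2 - 0.8(576.5) = 789.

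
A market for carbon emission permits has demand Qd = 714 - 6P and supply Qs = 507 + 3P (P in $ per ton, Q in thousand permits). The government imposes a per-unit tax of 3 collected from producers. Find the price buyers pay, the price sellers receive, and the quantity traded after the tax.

P_b = 24, P_s = 21, Q = 570

The tax drives a wedge P_b - P_s = 3. Substituting P_s = P_b - 3 into supply: Qs = 498 + 3P_b.
Equate demand and the shifted supply: 714 - 6P_b = 498 + 3P_b, giving 9P_b = 216, so P_b = 24.
So P_s = 21 and the quantity traded is Q = 714 - 6(24) = 570.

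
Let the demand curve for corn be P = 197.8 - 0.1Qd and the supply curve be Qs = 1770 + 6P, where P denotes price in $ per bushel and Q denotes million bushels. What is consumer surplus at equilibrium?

Rewriting in direct form: Qd = 1978 - 10P.
Equating demand and supply, 1978 - 10P = 1770 + 6P gives 16P = 208, so P* = 13.
Then Q* = 1978 - 10(13) = 1848.
Demand choke price (Qd = 0): P = 1978/10 = 197.8. Consumer surplus = ½ × (197.8 - 13) × 1848 = 170755.2.

Consumer surplus = 170755.2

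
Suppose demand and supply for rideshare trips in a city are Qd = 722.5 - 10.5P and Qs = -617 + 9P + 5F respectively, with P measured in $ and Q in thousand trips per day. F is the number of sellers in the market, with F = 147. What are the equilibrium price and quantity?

P* = 31, Q* = 397

With F = 147, supply is Qs = 118 + 9P.
Set Qd = Qs: 722.5 - 10.5P = 118 + 9P, so 604.5 = 19.5P and P* = 31.
Then Q* = 722.5 - 10.5(31) = 397.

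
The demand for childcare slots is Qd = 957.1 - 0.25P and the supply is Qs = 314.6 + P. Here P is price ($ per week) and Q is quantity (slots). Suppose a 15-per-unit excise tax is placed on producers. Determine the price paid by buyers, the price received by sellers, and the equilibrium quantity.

P_b = 526, P_s = 511, Q = 825.6

With a tax of 15 on producers, they supply based on the net price P_s = P_b - 15, so Qs = 299.6 + P_b.
Equate demand and the shifted supply: 957.1 - 0.25P_b = 299.6 + P_b, giving 1.25P_b = 657.5, so P_b = 526.
So P_s = 511 and the quantity traded is Q = 957.1 - 0.25(526) = 825.6.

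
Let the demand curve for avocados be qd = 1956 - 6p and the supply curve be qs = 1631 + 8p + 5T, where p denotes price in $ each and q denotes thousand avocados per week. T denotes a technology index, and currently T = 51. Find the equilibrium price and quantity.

With T = 51, supply is qs = 1886 + 8p.
The market clears where 1956 - 6p = 1886 + 8p. Rearranging, 14p = 70, hence p* = 5.
Then q* = 1956 - 6(5) = 1926.

p* = 5, q* = 1926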